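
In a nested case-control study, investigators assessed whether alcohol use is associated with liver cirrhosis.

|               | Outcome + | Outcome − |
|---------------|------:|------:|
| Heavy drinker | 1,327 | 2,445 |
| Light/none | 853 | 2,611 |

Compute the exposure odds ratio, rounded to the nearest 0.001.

1.661

Cells: a = 1327, b = 2445, c = 853, d = 2611.
OR = (a·d)/(b·c) = (1327 × 2611) / (2445 × 853) = 3464797 / 2085585 = 1.66131
The odds of liver cirrhosis are about 1.66 times as high in the heavy drinker group.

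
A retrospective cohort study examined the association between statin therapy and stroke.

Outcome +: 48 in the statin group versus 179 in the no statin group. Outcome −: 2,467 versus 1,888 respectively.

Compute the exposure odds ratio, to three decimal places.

0.205

From the description: a = 48, b = 2467, c = 179, d = 1888.
OR = (a·d)/(b·c) = (48 × 1888) / (2467 × 179) = 90624 / 441593 = 0.20522
Exposure is associated with lower odds of stroke (OR = 0.21 < 1).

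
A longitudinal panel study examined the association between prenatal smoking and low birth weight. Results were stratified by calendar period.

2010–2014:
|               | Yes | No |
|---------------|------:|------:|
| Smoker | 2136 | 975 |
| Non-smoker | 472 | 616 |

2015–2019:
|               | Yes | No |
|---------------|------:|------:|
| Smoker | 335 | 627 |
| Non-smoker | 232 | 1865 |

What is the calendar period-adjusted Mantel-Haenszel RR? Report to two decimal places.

1.85

RR_MH = Σ(aᵢ·n₀ᵢ/nᵢ) / Σ(cᵢ·n₁ᵢ/nᵢ), with n₁ᵢ = aᵢ+bᵢ (exposed), n₀ᵢ = cᵢ+dᵢ (unexposed), nᵢ = n₁ᵢ+n₀ᵢ.
Stratum 1 (2010–2014): n₁ = 3111, n₀ = 1088, n = 4199; a·n₀/n = 2136·1088/4199 = 553.4575; c·n₁/n = 472·3111/4199 = 349.7004
Stratum 2 (2015–2019): n₁ = 962, n₀ = 2097, n = 3059; a·n₀/n = 335·2097/3059 = 229.6486; c·n₁/n = 232·962/3059 = 72.9598
RR_MH = (553.4575 + 229.6486) / (349.7004 + 72.9598) = 783.1061 / 422.6602 = 1.85280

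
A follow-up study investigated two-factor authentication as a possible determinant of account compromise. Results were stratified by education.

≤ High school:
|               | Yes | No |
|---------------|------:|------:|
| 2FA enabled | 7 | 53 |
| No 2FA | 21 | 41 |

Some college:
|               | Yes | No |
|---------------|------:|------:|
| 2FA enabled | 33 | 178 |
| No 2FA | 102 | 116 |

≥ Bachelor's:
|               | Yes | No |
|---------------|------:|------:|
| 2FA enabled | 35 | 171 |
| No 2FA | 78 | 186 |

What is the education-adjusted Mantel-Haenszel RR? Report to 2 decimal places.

0.42

RR_MH = Σ(aᵢ·n₀ᵢ/nᵢ) / Σ(cᵢ·n₁ᵢ/nᵢ), with n₁ᵢ = aᵢ+bᵢ (exposed), n₀ᵢ = cᵢ+dᵢ (unexposed), nᵢ = n₁ᵢ+n₀ᵢ.
Stratum 1 (≤ High school): n₁ = 60, n₀ = 62, n = 122; a·n₀/n = 7·62/122 = 3.5574; c·n₁/n = 21·60/122 = 10.3279
Stratum 2 (Some college): n₁ = 211, n₀ = 218, n = 429; a·n₀/n = 33·218/429 = 16.7692; c·n₁/n = 102·211/429 = 50.1678
Stratum 3 (≥ Bachelor's): n₁ = 206, n₀ = 264, n = 470; a·n₀/n = 35·264/470 = 19.6596; c·n₁/n = 78·206/470 = 34.1872
RR_MH = (3.5574 + 16.7692 + 19.6596) / (10.3279 + 50.1678 + 34.1872) = 39.9862 / 94.6829 = 0.42232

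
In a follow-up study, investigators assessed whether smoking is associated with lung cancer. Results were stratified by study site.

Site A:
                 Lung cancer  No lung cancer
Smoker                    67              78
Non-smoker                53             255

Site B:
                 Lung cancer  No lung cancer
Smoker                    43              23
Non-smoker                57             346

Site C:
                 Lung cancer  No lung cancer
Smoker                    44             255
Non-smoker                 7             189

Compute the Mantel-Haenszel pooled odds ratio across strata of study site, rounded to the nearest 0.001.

5.554

OR_MH = Σ(aᵢdᵢ/nᵢ) / Σ(bᵢcᵢ/nᵢ), where nᵢ is the stratum total.
Stratum 1 (Site A): n = 453; a·d/n = 67·255/453 = 37.7152; b·c/n = 78·53/453 = 9.1258
Stratum 2 (Site B): n = 469; a·d/n = 43·346/469 = 31.7228; b·c/n = 23·57/469 = 2.7953
Stratum 3 (Site C): n = 495; a·d/n = 44·189/495 = 16.8000; b·c/n = 255·7/495 = 3.6061
OR_MH = (37.7152 + 31.7228 + 16.8000) / (9.1258 + 2.7953 + 3.6061) = 86.2380 / 15.5272 = 5.55400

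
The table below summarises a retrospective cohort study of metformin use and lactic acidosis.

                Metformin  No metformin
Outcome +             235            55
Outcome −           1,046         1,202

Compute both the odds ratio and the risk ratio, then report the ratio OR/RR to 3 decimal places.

1.171

Reading the table with exposure as columns: a = 235 (Metformin, case), b = 1046 (Metformin, non-case), c = 55 (No metformin, case), d = 1202.
OR = (235·1202)/(1046·55) = 282470/57530 = 4.90996
Risk in exposed = 235/1281 = 0.18345; risk in unexposed = 55/1257 = 0.04375; RR = 4.19268
OR/RR = 4.90996 / 4.19268 = 1.17108
The outcome is not rare, so the OR lies further from 1 than the RR.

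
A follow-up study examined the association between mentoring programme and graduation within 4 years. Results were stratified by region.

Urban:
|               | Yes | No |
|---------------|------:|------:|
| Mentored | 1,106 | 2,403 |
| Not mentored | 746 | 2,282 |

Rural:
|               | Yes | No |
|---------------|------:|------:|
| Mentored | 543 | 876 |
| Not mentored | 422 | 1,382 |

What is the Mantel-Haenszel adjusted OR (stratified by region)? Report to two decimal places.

OR_MH = Σ(aᵢdᵢ/nᵢ) / Σ(bᵢcᵢ/nᵢ), where nᵢ is the stratum total.
Stratum 1 (Urban): n = 6537; a·d/n = 1106·2282/6537 = 386.0933; b·c/n = 2403·746/6537 = 274.2295
Stratum 2 (Rural): n = 3223; a·d/n = 543·1382/3223 = 232.8346; b·c/n = 876·422/3223 = 114.6981
OR_MH = (386.0933 + 232.8346) / (274.2295 + 114.6981) = 618.9279 / 388.9276 = 1.59137

1.59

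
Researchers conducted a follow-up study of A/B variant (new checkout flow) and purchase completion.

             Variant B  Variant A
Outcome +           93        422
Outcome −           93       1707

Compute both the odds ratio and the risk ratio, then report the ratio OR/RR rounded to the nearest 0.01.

1.60

Reading the table with exposure as columns: a = 93 (Variant B, case), b = 93 (Variant B, non-case), c = 422 (Variant A, case), d = 1707.
OR = (93·1707)/(93·422) = 158751/39246 = 4.04502
Risk in exposed = 93/186 = 0.50000; risk in unexposed = 422/2129 = 0.19822; RR = 2.52251
OR/RR = 4.04502 / 2.52251 = 1.60357
The outcome is not rare, so the OR lies further from 1 than the RR.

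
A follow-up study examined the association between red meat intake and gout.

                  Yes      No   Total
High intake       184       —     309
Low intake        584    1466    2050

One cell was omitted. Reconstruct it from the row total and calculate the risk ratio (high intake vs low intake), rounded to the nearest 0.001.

2.090

The missing cell is in the exposed row: 309 − 184 = 125.
So a = 184, b = 125, c = 584, d = 1466.
RR = [a/(a+b)] / [c/(c+d)] = (184/309) / (584/2050) = 0.59547/0.28488 = 2.09026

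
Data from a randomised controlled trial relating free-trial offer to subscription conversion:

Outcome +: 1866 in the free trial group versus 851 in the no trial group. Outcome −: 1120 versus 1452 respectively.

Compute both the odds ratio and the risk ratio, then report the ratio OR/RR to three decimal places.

From the description: a = 1866, b = 1120, c = 851, d = 1452.
OR = (1866·1452)/(1120·851) = 2709432/953120 = 2.84270
Risk in exposed = 1866/2986 = 0.62492; risk in unexposed = 851/2303 = 0.36952; RR = 1.69117
OR/RR = 2.84270 / 1.69117 = 1.68091
The outcome is not rare, so the OR lies further from 1 than the RR.

1.681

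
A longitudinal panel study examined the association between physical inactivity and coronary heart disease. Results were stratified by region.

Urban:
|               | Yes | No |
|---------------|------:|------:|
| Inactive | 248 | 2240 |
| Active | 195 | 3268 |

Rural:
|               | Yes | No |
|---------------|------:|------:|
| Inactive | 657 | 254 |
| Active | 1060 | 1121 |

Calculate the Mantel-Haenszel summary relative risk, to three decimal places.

1.543

RR_MH = Σ(aᵢ·n₀ᵢ/nᵢ) / Σ(cᵢ·n₁ᵢ/nᵢ), with n₁ᵢ = aᵢ+bᵢ (exposed), n₀ᵢ = cᵢ+dᵢ (unexposed), nᵢ = n₁ᵢ+n₀ᵢ.
Stratum 1 (Urban): n₁ = 2488, n₀ = 3463, n = 5951; a·n₀/n = 248·3463/5951 = 144.3159; c·n₁/n = 195·2488/5951 = 81.5258
Stratum 2 (Rural): n₁ = 911, n₀ = 2181, n = 3092; a·n₀/n = 657·2181/3092 = 463.4272; c·n₁/n = 1060·911/3092 = 312.3092
RR_MH = (144.3159 + 463.4272) / (81.5258 + 312.3092) = 607.7431 / 393.8350 = 1.54314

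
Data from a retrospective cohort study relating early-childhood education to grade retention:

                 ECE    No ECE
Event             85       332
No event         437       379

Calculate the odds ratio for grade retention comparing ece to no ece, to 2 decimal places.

Reading the table with exposure as columns: a = 85 (ECE, case), b = 437 (ECE, non-case), c = 332 (No ECE, case), d = 379.
OR = (a·d)/(b·c) = (85 × 379) / (437 × 332) = 32215 / 145084 = 0.22204
Exposure is associated with lower odds of grade retention (OR = 0.22 < 1).

0.22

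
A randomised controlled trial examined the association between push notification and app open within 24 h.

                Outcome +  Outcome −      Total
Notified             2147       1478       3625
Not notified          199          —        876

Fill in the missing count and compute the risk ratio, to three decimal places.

2.607

The missing cell is in the unexposed row: 876 − 199 = 677.
So a = 2147, b = 1478, c = 199, d = 677.
RR = [a/(a+b)] / [c/(c+d)] = (2147/3625) / (199/876) = 0.59228/0.22717 = 2.60720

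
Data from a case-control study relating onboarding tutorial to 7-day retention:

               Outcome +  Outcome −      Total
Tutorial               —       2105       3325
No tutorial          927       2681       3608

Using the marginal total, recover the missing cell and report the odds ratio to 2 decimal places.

The missing cell is in the exposed row: 3325 − 2105 = 1220.
So a = 1220, b = 2105, c = 927, d = 2681.
OR = (a·d)/(b·c) = (1220 × 2681) / (2105 × 927) = 3270820 / 1951335 = 1.67620

1.68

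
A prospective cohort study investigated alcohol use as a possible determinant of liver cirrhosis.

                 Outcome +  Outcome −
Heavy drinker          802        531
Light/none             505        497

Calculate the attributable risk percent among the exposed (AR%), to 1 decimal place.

Cells: a = 802, b = 531, c = 505, d = 497.
Risk in exposed = 802/1333 = 0.60165; risk in unexposed = 505/1002 = 0.50399.
RR = 0.60165/0.50399 = 1.19377
AR% = (RR − 1)/RR × 100 = (1.19377 − 1)/1.19377 × 100 = 16.2318%

16.2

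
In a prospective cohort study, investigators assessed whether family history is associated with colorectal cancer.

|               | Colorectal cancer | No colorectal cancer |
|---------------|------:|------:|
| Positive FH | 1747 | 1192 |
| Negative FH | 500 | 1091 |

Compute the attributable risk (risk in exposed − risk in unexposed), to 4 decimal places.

0.2802

Cells: a = 1747, b = 1192, c = 500, d = 1091.
Risk in exposed = 1747/2939 = 0.594420; risk in unexposed = 500/1591 = 0.314268.
Risk difference = 0.594420 − 0.314268 = 0.280152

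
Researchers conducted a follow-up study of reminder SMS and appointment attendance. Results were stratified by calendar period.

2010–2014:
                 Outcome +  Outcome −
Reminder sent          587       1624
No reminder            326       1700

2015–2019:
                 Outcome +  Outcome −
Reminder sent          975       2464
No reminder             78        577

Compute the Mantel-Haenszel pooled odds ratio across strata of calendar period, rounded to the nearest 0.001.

OR_MH = Σ(aᵢdᵢ/nᵢ) / Σ(bᵢcᵢ/nᵢ), where nᵢ is the stratum total.
Stratum 1 (2010–2014): n = 4237; a·d/n = 587·1700/4237 = 235.5204; b·c/n = 1624·326/4237 = 124.9526
Stratum 2 (2015–2019): n = 4094; a·d/n = 975·577/4094 = 137.4145; b·c/n = 2464·78/4094 = 46.9448
OR_MH = (235.5204 + 137.4145) / (124.9526 + 46.9448) = 372.9349 / 171.8974 = 2.16952

2.170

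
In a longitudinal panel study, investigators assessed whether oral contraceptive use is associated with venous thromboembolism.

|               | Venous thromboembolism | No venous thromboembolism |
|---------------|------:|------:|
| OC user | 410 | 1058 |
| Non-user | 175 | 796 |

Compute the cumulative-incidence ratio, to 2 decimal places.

Cells: a = 410, b = 1058, c = 175, d = 796.
Risk in exposed = 410/1468 = 0.27929; risk in unexposed = 175/971 = 0.18023.
RR = 0.27929 / 0.18023 = 1.54967
The risk among the exposed is 1.55 times that among the unexposed.

1.55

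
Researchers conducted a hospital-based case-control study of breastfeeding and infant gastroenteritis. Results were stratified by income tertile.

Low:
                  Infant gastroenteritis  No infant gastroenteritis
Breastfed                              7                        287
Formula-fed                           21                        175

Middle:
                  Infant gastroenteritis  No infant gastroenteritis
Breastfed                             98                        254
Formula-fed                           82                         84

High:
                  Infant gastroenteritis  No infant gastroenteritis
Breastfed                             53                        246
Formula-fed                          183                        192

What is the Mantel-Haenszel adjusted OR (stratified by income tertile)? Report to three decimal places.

OR_MH = Σ(aᵢdᵢ/nᵢ) / Σ(bᵢcᵢ/nᵢ), where nᵢ is the stratum total.
Stratum 1 (Low): n = 490; a·d/n = 7·175/490 = 2.5000; b·c/n = 287·21/490 = 12.3000
Stratum 2 (Middle): n = 518; a·d/n = 98·84/518 = 15.8919; b·c/n = 254·82/518 = 40.2085
Stratum 3 (High): n = 674; a·d/n = 53·192/674 = 15.0979; b·c/n = 246·183/674 = 66.7923
OR_MH = (2.5000 + 15.8919 + 15.0979) / (12.3000 + 40.2085 + 66.7923) = 33.4898 / 119.3008 = 0.28072

0.281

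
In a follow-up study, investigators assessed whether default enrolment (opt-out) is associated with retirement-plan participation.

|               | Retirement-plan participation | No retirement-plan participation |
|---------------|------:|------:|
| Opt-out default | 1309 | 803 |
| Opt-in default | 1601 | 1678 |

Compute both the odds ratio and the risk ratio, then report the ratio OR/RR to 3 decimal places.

1.346

Cells: a = 1309, b = 803, c = 1601, d = 1678.
OR = (1309·1678)/(803·1601) = 2196502/1285603 = 1.70854
Risk in exposed = 1309/2112 = 0.61979; risk in unexposed = 1601/3279 = 0.48826; RR = 1.26939
OR/RR = 1.70854 / 1.26939 = 1.34595
The outcome is not rare, so the OR lies further from 1 than the RR.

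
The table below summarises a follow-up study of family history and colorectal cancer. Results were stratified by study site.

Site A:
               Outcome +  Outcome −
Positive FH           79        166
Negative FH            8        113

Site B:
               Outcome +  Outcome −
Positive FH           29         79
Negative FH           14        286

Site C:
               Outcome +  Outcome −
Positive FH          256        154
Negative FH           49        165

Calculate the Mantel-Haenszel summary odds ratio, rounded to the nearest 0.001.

6.099

OR_MH = Σ(aᵢdᵢ/nᵢ) / Σ(bᵢcᵢ/nᵢ), where nᵢ is the stratum total.
Stratum 1 (Site A): n = 366; a·d/n = 79·113/366 = 24.3907; b·c/n = 166·8/366 = 3.6284
Stratum 2 (Site B): n = 408; a·d/n = 29·286/408 = 20.3284; b·c/n = 79·14/408 = 2.7108
Stratum 3 (Site C): n = 624; a·d/n = 256·165/624 = 67.6923; b·c/n = 154·49/624 = 12.0929
OR_MH = (24.3907 + 20.3284 + 67.6923) / (3.6284 + 2.7108 + 12.0929) = 112.4114 / 18.4321 = 6.09866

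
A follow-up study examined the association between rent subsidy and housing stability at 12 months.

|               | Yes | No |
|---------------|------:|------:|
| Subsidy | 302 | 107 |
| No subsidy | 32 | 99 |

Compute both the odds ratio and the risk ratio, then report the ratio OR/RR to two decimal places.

Cells: a = 302, b = 107, c = 32, d = 99.
OR = (302·99)/(107·32) = 29898/3424 = 8.73189
Risk in exposed = 302/409 = 0.73839; risk in unexposed = 32/131 = 0.24427; RR = 3.02277
OR/RR = 8.73189 / 3.02277 = 2.88871
The outcome is not rare, so the OR lies further from 1 than the RR.

2.89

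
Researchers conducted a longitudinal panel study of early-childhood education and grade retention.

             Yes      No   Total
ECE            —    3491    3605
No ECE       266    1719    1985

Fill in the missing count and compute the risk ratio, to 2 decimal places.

The missing cell is in the exposed row: 3605 − 3491 = 114.
So a = 114, b = 3491, c = 266, d = 1719.
RR = [a/(a+b)] / [c/(c+d)] = (114/3605) / (266/1985) = 0.03162/0.13401 = 0.23598

0.24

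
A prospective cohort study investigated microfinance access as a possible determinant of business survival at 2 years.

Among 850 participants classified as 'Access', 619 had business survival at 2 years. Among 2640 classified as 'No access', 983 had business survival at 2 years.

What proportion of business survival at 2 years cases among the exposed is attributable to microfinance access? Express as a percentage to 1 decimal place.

From the description: a = 619, b = 231, c = 983, d = 1657.
Risk in exposed = 619/850 = 0.72824; risk in unexposed = 983/2640 = 0.37235.
RR = 0.72824/0.37235 = 1.95579
AR% = (RR − 1)/RR × 100 = (1.95579 − 1)/1.95579 × 100 = 48.8698%

48.9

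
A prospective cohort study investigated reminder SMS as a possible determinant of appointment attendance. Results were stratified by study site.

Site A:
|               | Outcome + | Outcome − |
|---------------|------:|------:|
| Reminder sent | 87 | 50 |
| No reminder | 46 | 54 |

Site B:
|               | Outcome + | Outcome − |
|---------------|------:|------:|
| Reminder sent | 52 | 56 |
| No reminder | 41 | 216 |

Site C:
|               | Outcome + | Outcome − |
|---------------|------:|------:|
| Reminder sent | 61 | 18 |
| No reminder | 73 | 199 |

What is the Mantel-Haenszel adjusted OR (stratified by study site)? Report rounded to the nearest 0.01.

OR_MH = Σ(aᵢdᵢ/nᵢ) / Σ(bᵢcᵢ/nᵢ), where nᵢ is the stratum total.
Stratum 1 (Site A): n = 237; a·d/n = 87·54/237 = 19.8228; b·c/n = 50·46/237 = 9.7046
Stratum 2 (Site B): n = 365; a·d/n = 52·216/365 = 30.7726; b·c/n = 56·41/365 = 6.2904
Stratum 3 (Site C): n = 351; a·d/n = 61·199/351 = 34.5840; b·c/n = 18·73/351 = 3.7436
OR_MH = (19.8228 + 30.7726 + 34.5840) / (9.7046 + 6.2904 + 3.7436) = 85.1794 / 19.7386 = 4.31536

4.32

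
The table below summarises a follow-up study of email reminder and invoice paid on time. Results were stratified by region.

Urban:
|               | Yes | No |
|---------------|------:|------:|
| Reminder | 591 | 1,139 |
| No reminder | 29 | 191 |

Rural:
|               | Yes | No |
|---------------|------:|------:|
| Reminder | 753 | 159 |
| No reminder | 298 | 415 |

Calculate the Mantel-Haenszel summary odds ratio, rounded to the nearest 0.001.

5.428

OR_MH = Σ(aᵢdᵢ/nᵢ) / Σ(bᵢcᵢ/nᵢ), where nᵢ is the stratum total.
Stratum 1 (Urban): n = 1950; a·d/n = 591·191/1950 = 57.8877; b·c/n = 1139·29/1950 = 16.9390
Stratum 2 (Rural): n = 1625; a·d/n = 753·415/1625 = 192.3046; b·c/n = 159·298/1625 = 29.1582
OR_MH = (57.8877 + 192.3046) / (16.9390 + 29.1582) = 250.1923 / 46.0971 = 5.42750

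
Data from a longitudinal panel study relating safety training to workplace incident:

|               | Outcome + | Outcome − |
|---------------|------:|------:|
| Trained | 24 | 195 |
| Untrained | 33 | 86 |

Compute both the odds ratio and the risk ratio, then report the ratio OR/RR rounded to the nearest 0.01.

Cells: a = 24, b = 195, c = 33, d = 86.
OR = (24·86)/(195·33) = 2064/6435 = 0.32075
Risk in exposed = 24/219 = 0.10959; risk in unexposed = 33/119 = 0.27731; RR = 0.39518
OR/RR = 0.32075 / 0.39518 = 0.81164
The outcome is not rare, so the OR lies further from 1 than the RR.

0.81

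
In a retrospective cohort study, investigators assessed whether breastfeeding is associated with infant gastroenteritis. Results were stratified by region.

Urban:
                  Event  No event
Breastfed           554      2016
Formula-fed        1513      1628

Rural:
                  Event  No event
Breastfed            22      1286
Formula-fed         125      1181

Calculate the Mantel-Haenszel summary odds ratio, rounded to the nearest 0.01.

0.28

OR_MH = Σ(aᵢdᵢ/nᵢ) / Σ(bᵢcᵢ/nᵢ), where nᵢ is the stratum total.
Stratum 1 (Urban): n = 5711; a·d/n = 554·1628/5711 = 157.9254; b·c/n = 2016·1513/5711 = 534.0935
Stratum 2 (Rural): n = 2614; a·d/n = 22·1181/2614 = 9.9396; b·c/n = 1286·125/2614 = 61.4958
OR_MH = (157.9254 + 9.9396) / (534.0935 + 61.4958) = 167.8650 / 595.5893 = 0.28185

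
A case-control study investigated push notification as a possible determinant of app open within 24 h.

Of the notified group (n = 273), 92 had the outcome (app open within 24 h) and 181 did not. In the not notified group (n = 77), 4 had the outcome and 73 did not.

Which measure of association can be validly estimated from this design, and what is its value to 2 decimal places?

9.28

From the description: a = 92, b = 181, c = 4, d = 73.
This is a case-control study: participants were sampled on outcome status, so risks in the source population cannot be estimated directly — relative risk is not valid here. The odds ratio is the appropriate measure.
OR = (a·d)/(b·c) = (92 × 73) / (181 × 4) = 6716 / 724 = 9.27624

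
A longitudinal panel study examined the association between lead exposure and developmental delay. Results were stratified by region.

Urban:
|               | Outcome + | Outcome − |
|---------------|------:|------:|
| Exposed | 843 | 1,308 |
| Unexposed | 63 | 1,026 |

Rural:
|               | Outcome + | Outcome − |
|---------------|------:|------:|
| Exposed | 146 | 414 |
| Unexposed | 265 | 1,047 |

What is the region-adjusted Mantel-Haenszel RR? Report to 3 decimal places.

3.185

RR_MH = Σ(aᵢ·n₀ᵢ/nᵢ) / Σ(cᵢ·n₁ᵢ/nᵢ), with n₁ᵢ = aᵢ+bᵢ (exposed), n₀ᵢ = cᵢ+dᵢ (unexposed), nᵢ = n₁ᵢ+n₀ᵢ.
Stratum 1 (Urban): n₁ = 2151, n₀ = 1089, n = 3240; a·n₀/n = 843·1089/3240 = 283.3417; c·n₁/n = 63·2151/3240 = 41.8250
Stratum 2 (Rural): n₁ = 560, n₀ = 1312, n = 1872; a·n₀/n = 146·1312/1872 = 102.3248; c·n₁/n = 265·560/1872 = 79.2735
RR_MH = (283.3417 + 102.3248) / (41.8250 + 79.2735) = 385.6665 / 121.0985 = 3.18473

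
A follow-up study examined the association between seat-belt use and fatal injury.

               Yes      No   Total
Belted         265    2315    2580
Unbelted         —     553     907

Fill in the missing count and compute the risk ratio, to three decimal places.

0.263

The missing cell is in the unexposed row: 907 − 553 = 354.
So a = 265, b = 2315, c = 354, d = 553.
RR = [a/(a+b)] / [c/(c+d)] = (265/2580) / (354/907) = 0.10271/0.39030 = 0.26317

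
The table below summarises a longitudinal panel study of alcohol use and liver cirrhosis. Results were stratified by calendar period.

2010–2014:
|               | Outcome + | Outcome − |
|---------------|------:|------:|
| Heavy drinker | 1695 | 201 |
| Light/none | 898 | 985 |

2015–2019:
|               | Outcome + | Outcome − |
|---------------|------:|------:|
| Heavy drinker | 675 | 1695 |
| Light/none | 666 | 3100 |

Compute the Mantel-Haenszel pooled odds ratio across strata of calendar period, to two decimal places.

OR_MH = Σ(aᵢdᵢ/nᵢ) / Σ(bᵢcᵢ/nᵢ), where nᵢ is the stratum total.
Stratum 1 (2010–2014): n = 3779; a·d/n = 1695·985/3779 = 441.8034; b·c/n = 201·898/3779 = 47.7634
Stratum 2 (2015–2019): n = 6136; a·d/n = 675·3100/6136 = 341.0202; b·c/n = 1695·666/6136 = 183.9749
OR_MH = (441.8034 + 341.0202) / (47.7634 + 183.9749) = 782.8236 / 231.7383 = 3.37805

3.38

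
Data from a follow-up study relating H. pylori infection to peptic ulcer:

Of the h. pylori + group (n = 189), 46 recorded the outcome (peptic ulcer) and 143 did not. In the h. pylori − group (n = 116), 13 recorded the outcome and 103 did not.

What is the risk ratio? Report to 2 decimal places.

From the description: a = 46, b = 143, c = 13, d = 103.
Risk in exposed = 46/189 = 0.24339; risk in unexposed = 13/116 = 0.11207.
RR = 0.24339 / 0.11207 = 2.17175
The risk among the exposed is 2.17 times that among the unexposed.

2.17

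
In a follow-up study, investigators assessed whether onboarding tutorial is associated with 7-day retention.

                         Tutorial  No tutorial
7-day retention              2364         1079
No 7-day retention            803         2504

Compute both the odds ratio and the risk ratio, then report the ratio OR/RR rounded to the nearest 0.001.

Reading the table with exposure as columns: a = 2364 (Tutorial, case), b = 803 (Tutorial, non-case), c = 1079 (No tutorial, case), d = 2504.
OR = (2364·2504)/(803·1079) = 5919456/866437 = 6.83195
Risk in exposed = 2364/3167 = 0.74645; risk in unexposed = 1079/3583 = 0.30114; RR = 2.47870
OR/RR = 6.83195 / 2.47870 = 2.75626
The outcome is not rare, so the OR lies further from 1 than the RR.

2.756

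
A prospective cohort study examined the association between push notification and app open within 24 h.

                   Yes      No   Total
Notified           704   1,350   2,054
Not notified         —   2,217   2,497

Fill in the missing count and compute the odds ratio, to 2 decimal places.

4.13

The missing cell is in the unexposed row: 2497 − 2217 = 280.
So a = 704, b = 1350, c = 280, d = 2217.
OR = (a·d)/(b·c) = (704 × 2217) / (1350 × 280) = 1560768 / 378000 = 4.12902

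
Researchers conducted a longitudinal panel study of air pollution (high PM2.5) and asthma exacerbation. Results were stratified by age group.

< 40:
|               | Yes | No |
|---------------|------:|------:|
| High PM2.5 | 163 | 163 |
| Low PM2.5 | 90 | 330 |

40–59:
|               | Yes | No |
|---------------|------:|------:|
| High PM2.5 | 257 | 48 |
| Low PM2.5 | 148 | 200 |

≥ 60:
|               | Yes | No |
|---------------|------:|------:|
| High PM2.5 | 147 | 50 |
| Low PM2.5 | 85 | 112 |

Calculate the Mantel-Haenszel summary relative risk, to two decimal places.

RR_MH = Σ(aᵢ·n₀ᵢ/nᵢ) / Σ(cᵢ·n₁ᵢ/nᵢ), with n₁ᵢ = aᵢ+bᵢ (exposed), n₀ᵢ = cᵢ+dᵢ (unexposed), nᵢ = n₁ᵢ+n₀ᵢ.
Stratum 1 (< 40): n₁ = 326, n₀ = 420, n = 746; a·n₀/n = 163·420/746 = 91.7694; c·n₁/n = 90·326/746 = 39.3298
Stratum 2 (40–59): n₁ = 305, n₀ = 348, n = 653; a·n₀/n = 257·348/653 = 136.9617; c·n₁/n = 148·305/653 = 69.1271
Stratum 3 (≥ 60): n₁ = 197, n₀ = 197, n = 394; a·n₀/n = 147·197/394 = 73.5000; c·n₁/n = 85·197/394 = 42.5000
RR_MH = (91.7694 + 136.9617 + 73.5000) / (39.3298 + 69.1271 + 42.5000) = 302.2312 / 150.9569 = 2.00210

2.00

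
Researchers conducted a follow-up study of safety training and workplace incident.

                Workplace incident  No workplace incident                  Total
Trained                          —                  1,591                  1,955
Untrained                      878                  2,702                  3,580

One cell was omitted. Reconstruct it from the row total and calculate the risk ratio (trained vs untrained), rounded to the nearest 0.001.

The missing cell is in the exposed row: 1955 − 1591 = 364.
So a = 364, b = 1591, c = 878, d = 2702.
RR = [a/(a+b)] / [c/(c+d)] = (364/1955) / (878/3580) = 0.18619/0.24525 = 0.75918

0.759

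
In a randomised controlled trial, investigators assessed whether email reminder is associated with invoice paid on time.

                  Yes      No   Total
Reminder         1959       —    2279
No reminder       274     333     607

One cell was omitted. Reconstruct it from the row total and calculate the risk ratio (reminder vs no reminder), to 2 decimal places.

1.90

The missing cell is in the exposed row: 2279 − 1959 = 320.
So a = 1959, b = 320, c = 274, d = 333.
RR = [a/(a+b)] / [c/(c+d)] = (1959/2279) / (274/607) = 0.85959/0.45140 = 1.90427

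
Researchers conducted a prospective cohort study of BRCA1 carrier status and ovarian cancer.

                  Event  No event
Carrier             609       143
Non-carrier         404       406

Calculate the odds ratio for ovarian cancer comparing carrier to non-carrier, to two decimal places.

4.28

Cells: a = 609, b = 143, c = 404, d = 406.
OR = (a·d)/(b·c) = (609 × 406) / (143 × 404) = 247254 / 57772 = 4.27982
The odds of ovarian cancer are about 4.28 times as high in the carrier group.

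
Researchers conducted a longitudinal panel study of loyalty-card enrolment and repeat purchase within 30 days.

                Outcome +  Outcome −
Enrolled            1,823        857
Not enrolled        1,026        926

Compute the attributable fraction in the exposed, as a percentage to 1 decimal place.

22.7

Cells: a = 1823, b = 857, c = 1026, d = 926.
Risk in exposed = 1823/2680 = 0.68022; risk in unexposed = 1026/1952 = 0.52561.
RR = 0.68022/0.52561 = 1.29415
AR% = (RR − 1)/RR × 100 = (1.29415 − 1)/1.29415 × 100 = 22.7292%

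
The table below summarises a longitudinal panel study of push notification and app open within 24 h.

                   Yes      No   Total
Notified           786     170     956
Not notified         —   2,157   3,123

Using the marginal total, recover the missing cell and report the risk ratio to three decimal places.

The missing cell is in the unexposed row: 3123 − 2157 = 966.
So a = 786, b = 170, c = 966, d = 2157.
RR = [a/(a+b)] / [c/(c+d)] = (786/956) / (966/3123) = 0.82218/0.30932 = 2.65803

2.658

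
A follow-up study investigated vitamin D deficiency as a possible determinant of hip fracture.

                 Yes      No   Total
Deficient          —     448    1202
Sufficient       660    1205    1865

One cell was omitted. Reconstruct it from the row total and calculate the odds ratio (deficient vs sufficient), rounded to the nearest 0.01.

3.07

The missing cell is in the exposed row: 1202 − 448 = 754.
So a = 754, b = 448, c = 660, d = 1205.
OR = (a·d)/(b·c) = (754 × 1205) / (448 × 660) = 908570 / 295680 = 3.07282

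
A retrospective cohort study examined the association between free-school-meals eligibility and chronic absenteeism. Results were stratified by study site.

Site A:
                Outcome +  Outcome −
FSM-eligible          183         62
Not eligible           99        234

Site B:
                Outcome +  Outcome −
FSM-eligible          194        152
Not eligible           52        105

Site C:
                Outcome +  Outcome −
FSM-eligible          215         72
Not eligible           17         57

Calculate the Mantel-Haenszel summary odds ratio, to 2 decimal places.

5.00

OR_MH = Σ(aᵢdᵢ/nᵢ) / Σ(bᵢcᵢ/nᵢ), where nᵢ is the stratum total.
Stratum 1 (Site A): n = 578; a·d/n = 183·234/578 = 74.0865; b·c/n = 62·99/578 = 10.6194
Stratum 2 (Site B): n = 503; a·d/n = 194·105/503 = 40.4970; b·c/n = 152·52/503 = 15.7137
Stratum 3 (Site C): n = 361; a·d/n = 215·57/361 = 33.9474; b·c/n = 72·17/361 = 3.3906
OR_MH = (74.0865 + 40.4970 + 33.9474) / (10.6194 + 15.7137 + 3.3906) = 148.5309 / 29.7237 = 4.99706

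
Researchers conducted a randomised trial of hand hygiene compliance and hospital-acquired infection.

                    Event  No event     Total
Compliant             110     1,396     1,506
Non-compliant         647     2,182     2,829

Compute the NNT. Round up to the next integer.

7

Risk in treated group = 110/1506 = 0.07304; risk in control = 647/2829 = 0.22870.
Absolute risk reduction = 0.22870 − 0.07304 = 0.15566
NNT = 1 / ARR = 1 / 0.15566 = 6.424 → round up → 7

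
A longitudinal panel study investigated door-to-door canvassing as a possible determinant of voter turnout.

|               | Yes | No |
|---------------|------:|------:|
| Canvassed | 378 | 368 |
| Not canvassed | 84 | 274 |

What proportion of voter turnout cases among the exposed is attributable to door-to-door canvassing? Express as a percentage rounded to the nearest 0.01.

Cells: a = 378, b = 368, c = 84, d = 274.
Risk in exposed = 378/746 = 0.50670; risk in unexposed = 84/358 = 0.23464.
RR = 0.50670/0.23464 = 2.15952
AR% = (RR − 1)/RR × 100 = (2.15952 − 1)/2.15952 × 100 = 53.6934%

53.69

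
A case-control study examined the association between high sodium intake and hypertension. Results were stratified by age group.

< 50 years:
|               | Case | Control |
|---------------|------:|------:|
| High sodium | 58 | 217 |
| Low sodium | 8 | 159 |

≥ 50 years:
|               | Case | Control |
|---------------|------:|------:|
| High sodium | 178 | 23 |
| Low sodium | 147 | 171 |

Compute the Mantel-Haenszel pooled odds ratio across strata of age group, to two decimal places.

OR_MH = Σ(aᵢdᵢ/nᵢ) / Σ(bᵢcᵢ/nᵢ), where nᵢ is the stratum total.
Stratum 1 (< 50 years): n = 442; a·d/n = 58·159/442 = 20.8643; b·c/n = 217·8/442 = 3.9276
Stratum 2 (≥ 50 years): n = 519; a·d/n = 178·171/519 = 58.6474; b·c/n = 23·147/519 = 6.5145
OR_MH = (20.8643 + 58.6474) / (3.9276 + 6.5145) = 79.5117 / 10.4421 = 7.61456

7.61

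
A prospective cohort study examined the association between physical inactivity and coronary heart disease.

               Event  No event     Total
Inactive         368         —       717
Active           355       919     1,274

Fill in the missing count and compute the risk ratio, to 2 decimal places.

1.84

The missing cell is in the exposed row: 717 − 368 = 349.
So a = 368, b = 349, c = 355, d = 919.
RR = [a/(a+b)] / [c/(c+d)] = (368/717) / (355/1274) = 0.51325/0.27865 = 1.84192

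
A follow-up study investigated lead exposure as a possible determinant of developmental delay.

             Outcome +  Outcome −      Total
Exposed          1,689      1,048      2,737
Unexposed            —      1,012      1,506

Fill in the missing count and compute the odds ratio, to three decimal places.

3.302

The missing cell is in the unexposed row: 1506 − 1012 = 494.
So a = 1689, b = 1048, c = 494, d = 1012.
OR = (a·d)/(b·c) = (1689 × 1012) / (1048 × 494) = 1709268 / 517712 = 3.30158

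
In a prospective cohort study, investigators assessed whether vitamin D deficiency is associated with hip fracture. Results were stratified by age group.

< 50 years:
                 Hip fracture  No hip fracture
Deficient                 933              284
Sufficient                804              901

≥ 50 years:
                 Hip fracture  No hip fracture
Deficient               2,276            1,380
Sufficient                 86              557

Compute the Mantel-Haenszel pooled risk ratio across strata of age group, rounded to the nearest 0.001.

2.169

RR_MH = Σ(aᵢ·n₀ᵢ/nᵢ) / Σ(cᵢ·n₁ᵢ/nᵢ), with n₁ᵢ = aᵢ+bᵢ (exposed), n₀ᵢ = cᵢ+dᵢ (unexposed), nᵢ = n₁ᵢ+n₀ᵢ.
Stratum 1 (< 50 years): n₁ = 1217, n₀ = 1705, n = 2922; a·n₀/n = 933·1705/2922 = 544.4097; c·n₁/n = 804·1217/2922 = 334.8624
Stratum 2 (≥ 50 years): n₁ = 3656, n₀ = 643, n = 4299; a·n₀/n = 2276·643/4299 = 340.4206; c·n₁/n = 86·3656/4299 = 73.1370
RR_MH = (544.4097 + 340.4206) / (334.8624 + 73.1370) = 884.8302 / 407.9994 = 2.16870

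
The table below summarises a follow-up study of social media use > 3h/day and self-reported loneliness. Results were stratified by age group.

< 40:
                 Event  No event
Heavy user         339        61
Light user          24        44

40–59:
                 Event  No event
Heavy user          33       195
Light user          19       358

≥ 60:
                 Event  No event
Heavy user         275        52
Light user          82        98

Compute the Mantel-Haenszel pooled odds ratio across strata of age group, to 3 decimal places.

5.920

OR_MH = Σ(aᵢdᵢ/nᵢ) / Σ(bᵢcᵢ/nᵢ), where nᵢ is the stratum total.
Stratum 1 (< 40): n = 468; a·d/n = 339·44/468 = 31.8718; b·c/n = 61·24/468 = 3.1282
Stratum 2 (40–59): n = 605; a·d/n = 33·358/605 = 19.5273; b·c/n = 195·19/605 = 6.1240
Stratum 3 (≥ 60): n = 507; a·d/n = 275·98/507 = 53.1558; b·c/n = 52·82/507 = 8.4103
OR_MH = (31.8718 + 19.5273 + 53.1558) / (3.1282 + 6.1240 + 8.4103) = 104.5549 / 17.6624 = 5.91962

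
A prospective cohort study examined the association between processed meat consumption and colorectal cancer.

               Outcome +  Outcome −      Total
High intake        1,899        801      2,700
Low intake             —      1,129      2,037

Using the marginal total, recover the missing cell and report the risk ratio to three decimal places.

The missing cell is in the unexposed row: 2037 − 1129 = 908.
So a = 1899, b = 801, c = 908, d = 1129.
RR = [a/(a+b)] / [c/(c+d)] = (1899/2700) / (908/2037) = 0.70333/0.44575 = 1.57785

1.578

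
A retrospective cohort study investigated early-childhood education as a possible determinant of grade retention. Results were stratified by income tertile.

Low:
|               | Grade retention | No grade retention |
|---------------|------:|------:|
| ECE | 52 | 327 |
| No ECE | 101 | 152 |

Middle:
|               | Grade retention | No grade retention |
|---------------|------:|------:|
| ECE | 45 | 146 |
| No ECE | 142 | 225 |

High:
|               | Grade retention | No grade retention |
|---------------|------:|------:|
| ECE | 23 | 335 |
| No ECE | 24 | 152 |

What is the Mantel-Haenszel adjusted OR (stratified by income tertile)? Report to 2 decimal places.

0.36

OR_MH = Σ(aᵢdᵢ/nᵢ) / Σ(bᵢcᵢ/nᵢ), where nᵢ is the stratum total.
Stratum 1 (Low): n = 632; a·d/n = 52·152/632 = 12.5063; b·c/n = 327·101/632 = 52.2579
Stratum 2 (Middle): n = 558; a·d/n = 45·225/558 = 18.1452; b·c/n = 146·142/558 = 37.1541
Stratum 3 (High): n = 534; a·d/n = 23·152/534 = 6.5468; b·c/n = 335·24/534 = 15.0562
OR_MH = (12.5063 + 18.1452 + 6.5468) / (52.2579 + 37.1541 + 15.0562) = 37.1983 / 104.4682 = 0.35607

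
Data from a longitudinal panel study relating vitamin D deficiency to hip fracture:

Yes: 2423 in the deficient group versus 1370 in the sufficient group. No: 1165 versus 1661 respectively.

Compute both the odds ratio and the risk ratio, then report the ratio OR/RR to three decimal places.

From the description: a = 2423, b = 1165, c = 1370, d = 1661.
OR = (2423·1661)/(1165·1370) = 4024603/1596050 = 2.52160
Risk in exposed = 2423/3588 = 0.67531; risk in unexposed = 1370/3031 = 0.45200; RR = 1.49405
OR/RR = 2.52160 / 1.49405 = 1.68776
The outcome is not rare, so the OR lies further from 1 than the RR.

1.688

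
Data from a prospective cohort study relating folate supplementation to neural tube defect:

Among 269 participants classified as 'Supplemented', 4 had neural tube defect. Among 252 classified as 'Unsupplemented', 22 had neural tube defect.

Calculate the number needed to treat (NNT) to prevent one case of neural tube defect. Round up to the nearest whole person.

14

Risk in treated group = 4/269 = 0.01487; risk in control = 22/252 = 0.08730.
Absolute risk reduction = 0.08730 − 0.01487 = 0.07243
NNT = 1 / ARR = 1 / 0.07243 = 13.806 → round up → 14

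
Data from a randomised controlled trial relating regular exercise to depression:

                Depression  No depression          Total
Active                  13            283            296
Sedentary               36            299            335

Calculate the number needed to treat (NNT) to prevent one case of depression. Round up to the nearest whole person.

Risk in treated group = 13/296 = 0.04392; risk in control = 36/335 = 0.10746.
Absolute risk reduction = 0.10746 − 0.04392 = 0.06354
NNT = 1 / ARR = 1 / 0.06354 = 15.737 → round up → 16

16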